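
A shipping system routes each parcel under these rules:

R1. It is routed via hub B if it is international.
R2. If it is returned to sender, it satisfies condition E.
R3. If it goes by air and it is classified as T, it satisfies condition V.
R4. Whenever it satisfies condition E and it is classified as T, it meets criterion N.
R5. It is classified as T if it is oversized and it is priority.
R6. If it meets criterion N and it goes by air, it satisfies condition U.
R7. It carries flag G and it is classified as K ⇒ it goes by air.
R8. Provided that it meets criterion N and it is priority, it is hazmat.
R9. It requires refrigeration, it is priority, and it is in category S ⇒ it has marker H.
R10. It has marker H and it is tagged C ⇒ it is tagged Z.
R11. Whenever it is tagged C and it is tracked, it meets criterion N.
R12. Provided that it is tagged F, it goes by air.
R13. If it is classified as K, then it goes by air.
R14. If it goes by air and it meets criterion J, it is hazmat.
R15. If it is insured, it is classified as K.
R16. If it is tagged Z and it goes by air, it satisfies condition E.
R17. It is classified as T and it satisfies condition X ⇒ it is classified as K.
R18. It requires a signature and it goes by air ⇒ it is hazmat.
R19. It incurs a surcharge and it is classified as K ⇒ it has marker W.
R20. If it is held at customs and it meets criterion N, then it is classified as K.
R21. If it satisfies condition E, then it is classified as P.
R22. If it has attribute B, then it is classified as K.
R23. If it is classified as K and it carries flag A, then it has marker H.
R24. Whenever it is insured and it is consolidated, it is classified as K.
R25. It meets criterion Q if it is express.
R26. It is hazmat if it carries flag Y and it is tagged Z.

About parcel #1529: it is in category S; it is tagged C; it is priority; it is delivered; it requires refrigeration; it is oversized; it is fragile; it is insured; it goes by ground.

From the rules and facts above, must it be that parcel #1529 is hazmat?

By R5 (it is oversized, it is priority): it is classified as T.
By R9 (it requires refrigeration, it is priority, it is in category S): it has marker H.
By R10 (it has marker H, it is tagged C): it is tagged Z.
By R15 (it is insured): it is classified as K.
By R13 (it is classified as K): it goes by air.
By R16 (it is tagged Z, it goes by air): it satisfies condition E.
By R4 (it satisfies condition E, it is classified as T): it meets criterion N.
By R8 (it meets criterion N, it is priority): it is hazmat.

Yes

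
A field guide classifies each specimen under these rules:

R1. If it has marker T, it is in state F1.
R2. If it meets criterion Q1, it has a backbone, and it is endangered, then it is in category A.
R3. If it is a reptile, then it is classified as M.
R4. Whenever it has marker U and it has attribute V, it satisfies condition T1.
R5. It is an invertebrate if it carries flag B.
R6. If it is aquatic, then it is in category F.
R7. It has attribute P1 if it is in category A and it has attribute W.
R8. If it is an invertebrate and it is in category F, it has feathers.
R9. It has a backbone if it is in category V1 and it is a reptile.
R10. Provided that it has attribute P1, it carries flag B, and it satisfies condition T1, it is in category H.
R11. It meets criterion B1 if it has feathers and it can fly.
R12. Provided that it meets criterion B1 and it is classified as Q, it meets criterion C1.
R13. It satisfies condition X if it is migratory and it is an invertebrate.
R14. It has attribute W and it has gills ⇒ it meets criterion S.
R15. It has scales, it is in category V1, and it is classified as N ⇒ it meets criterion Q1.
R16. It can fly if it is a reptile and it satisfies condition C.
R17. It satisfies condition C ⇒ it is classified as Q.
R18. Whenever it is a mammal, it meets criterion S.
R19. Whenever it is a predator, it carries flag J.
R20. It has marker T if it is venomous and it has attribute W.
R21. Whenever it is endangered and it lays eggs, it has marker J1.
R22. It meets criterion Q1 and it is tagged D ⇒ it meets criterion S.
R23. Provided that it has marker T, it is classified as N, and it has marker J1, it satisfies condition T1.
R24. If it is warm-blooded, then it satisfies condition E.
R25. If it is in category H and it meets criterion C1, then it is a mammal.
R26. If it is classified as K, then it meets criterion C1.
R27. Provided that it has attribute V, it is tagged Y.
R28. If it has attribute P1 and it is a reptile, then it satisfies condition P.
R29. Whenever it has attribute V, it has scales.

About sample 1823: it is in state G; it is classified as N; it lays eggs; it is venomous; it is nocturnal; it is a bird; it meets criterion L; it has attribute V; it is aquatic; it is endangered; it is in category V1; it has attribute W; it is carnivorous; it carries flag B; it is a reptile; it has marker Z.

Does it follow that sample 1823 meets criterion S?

Forward chaining from the given facts derives: is classified as M, is an invertebrate, is in category F, has feathers, has a backbone, has marker T, has marker J1, satisfies condition T1, is tagged Y, has scales, is in state F1, meets criterion Q1, is in category A, has attribute P1, is in category H, satisfies condition P.
Rules concluding "it meets criterion S": R14 needs "it has gills"; R18 needs "it is a mammal"; R22 needs "it is tagged D" — none of these are established.

No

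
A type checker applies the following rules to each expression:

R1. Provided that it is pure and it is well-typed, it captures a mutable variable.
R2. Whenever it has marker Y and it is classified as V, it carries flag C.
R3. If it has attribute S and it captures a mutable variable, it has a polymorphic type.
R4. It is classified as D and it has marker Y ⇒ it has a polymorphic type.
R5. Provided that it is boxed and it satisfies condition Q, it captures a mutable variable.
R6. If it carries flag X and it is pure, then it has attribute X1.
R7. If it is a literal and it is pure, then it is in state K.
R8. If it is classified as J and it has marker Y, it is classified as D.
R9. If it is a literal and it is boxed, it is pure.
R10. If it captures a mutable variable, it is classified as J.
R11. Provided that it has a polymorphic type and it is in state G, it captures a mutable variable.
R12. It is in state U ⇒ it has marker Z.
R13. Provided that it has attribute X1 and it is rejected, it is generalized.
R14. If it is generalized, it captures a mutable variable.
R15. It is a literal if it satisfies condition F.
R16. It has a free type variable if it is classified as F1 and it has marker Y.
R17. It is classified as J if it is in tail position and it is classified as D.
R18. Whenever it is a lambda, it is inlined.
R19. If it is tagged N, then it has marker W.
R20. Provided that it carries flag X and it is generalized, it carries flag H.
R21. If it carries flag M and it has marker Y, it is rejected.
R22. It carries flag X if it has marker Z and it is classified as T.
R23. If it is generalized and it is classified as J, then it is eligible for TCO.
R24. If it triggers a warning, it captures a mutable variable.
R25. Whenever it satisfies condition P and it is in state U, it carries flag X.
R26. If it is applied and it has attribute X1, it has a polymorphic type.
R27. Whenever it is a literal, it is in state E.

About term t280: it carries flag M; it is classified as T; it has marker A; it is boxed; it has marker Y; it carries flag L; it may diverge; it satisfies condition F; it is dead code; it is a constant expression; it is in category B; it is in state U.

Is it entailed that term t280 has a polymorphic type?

Yes

By R12 (it is in state U): it has marker Z.
By R15 (it satisfies condition F): it is a literal.
By R21 (it carries flag M, it has marker Y): it is rejected.
By R22 (it has marker Z, it is classified as T): it carries flag X.
By R9 (it is a literal, it is boxed): it is pure.
By R6 (it carries flag X, it is pure): it has attribute X1.
By R13 (it has attribute X1, it is rejected): it is generalized.
By R14 (it is generalized): it captures a mutable variable.
By R10 (it captures a mutable variable): it is classified as J.
By R8 (it is classified as J, it has marker Y): it is classified as D.
By R4 (it is classified as D, it has marker Y): it has a polymorphic type.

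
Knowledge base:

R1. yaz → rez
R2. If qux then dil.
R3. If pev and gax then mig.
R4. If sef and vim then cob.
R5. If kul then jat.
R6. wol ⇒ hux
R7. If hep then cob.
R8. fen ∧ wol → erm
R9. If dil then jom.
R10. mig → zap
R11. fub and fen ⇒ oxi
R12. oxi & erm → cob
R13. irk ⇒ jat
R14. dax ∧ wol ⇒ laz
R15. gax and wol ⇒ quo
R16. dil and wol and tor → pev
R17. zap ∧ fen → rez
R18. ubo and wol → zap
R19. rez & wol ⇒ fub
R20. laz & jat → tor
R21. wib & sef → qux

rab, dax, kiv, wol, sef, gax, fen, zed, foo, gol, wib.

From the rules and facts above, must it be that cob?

Forward chaining from the given facts derives: hux, erm, laz, quo, qux, dil, jom.
Rules concluding cob: R4 needs vim; R7 needs hep; R12 needs oxi — none of these are established.

No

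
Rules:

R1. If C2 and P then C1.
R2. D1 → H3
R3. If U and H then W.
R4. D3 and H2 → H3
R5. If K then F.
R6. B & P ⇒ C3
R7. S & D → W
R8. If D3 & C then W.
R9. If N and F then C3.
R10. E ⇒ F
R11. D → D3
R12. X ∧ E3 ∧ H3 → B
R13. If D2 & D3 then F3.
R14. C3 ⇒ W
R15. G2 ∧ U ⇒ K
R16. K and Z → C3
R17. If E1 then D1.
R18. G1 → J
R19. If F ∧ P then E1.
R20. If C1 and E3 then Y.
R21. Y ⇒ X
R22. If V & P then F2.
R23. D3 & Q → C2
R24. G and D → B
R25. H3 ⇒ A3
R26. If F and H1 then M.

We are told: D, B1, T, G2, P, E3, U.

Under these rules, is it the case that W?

No

Forward chaining from the given facts derives: D3, K, F, E1, D1, H3, A3.
Rules concluding W: R3 needs H; R7 needs S; R8 needs C; R14 needs C3 — none of these are established.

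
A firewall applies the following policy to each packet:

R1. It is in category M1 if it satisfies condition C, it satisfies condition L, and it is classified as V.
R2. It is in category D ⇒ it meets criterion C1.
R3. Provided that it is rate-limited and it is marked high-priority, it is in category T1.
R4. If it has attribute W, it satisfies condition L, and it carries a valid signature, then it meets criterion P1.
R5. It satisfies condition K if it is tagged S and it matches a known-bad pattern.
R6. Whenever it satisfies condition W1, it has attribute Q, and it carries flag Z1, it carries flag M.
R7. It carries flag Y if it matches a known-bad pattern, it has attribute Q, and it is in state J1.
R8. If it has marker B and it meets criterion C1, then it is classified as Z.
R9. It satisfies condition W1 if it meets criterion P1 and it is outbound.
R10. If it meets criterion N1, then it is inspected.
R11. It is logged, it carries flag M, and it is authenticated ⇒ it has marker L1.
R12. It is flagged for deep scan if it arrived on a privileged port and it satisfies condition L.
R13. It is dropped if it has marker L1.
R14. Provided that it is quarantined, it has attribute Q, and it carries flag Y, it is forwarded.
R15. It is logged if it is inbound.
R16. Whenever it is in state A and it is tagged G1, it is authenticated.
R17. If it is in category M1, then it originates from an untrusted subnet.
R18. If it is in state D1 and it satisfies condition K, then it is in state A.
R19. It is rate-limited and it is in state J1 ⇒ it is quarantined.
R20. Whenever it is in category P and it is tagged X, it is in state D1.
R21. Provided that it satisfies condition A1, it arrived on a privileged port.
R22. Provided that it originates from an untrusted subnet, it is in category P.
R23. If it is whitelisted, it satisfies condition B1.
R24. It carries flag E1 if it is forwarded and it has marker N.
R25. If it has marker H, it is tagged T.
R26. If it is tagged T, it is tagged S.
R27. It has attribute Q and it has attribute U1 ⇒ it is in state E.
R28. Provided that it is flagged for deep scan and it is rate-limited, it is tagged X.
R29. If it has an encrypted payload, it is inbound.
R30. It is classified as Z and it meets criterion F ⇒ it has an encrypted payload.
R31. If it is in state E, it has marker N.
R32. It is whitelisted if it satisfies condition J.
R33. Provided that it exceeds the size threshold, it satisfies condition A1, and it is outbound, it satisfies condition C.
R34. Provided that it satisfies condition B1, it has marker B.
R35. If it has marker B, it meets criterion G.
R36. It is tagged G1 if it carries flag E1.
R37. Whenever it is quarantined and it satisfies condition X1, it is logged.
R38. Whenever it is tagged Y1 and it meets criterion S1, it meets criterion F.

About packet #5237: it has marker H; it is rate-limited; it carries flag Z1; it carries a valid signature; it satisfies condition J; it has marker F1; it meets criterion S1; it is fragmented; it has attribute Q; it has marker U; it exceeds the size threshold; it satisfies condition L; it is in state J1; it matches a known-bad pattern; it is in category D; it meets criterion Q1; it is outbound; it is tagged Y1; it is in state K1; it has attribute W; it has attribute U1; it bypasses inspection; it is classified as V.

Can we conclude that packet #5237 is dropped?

No

Forward chaining from the given facts derives: meets criterion C1, meets criterion P1, carries flag Y, satisfies condition W1, is quarantined, is tagged T, is tagged S, is in state E, has marker N, is whitelisted, meets criterion F, satisfies condition K, carries flag M, is forwarded, satisfies condition B1, carries flag E1, has marker B, meets criterion G, is tagged G1, is classified as Z, has an encrypted payload, is inbound, is logged.
The only rule concluding "it is dropped" is R13, which needs "it has marker L1"; that is never established.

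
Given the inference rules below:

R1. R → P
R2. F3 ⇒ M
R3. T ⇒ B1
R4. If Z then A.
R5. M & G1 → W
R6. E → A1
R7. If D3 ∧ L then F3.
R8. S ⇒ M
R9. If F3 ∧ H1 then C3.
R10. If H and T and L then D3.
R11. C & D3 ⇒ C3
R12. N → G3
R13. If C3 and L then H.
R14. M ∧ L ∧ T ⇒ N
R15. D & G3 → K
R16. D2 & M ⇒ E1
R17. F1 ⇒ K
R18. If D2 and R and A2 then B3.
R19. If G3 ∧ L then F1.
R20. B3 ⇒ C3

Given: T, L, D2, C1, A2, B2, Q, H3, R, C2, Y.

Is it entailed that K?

Yes

B3  (by R18: D2, R, A2)
C3  (by R20: B3)
H  (by R13: C3, L)
D3  (by R10: H, T, L)
F3  (by R7: D3, L)
M  (by R2: F3)
N  (by R14: M, L, T)
G3  (by R12: N)
F1  (by R19: G3, L)
K  (by R17: F1)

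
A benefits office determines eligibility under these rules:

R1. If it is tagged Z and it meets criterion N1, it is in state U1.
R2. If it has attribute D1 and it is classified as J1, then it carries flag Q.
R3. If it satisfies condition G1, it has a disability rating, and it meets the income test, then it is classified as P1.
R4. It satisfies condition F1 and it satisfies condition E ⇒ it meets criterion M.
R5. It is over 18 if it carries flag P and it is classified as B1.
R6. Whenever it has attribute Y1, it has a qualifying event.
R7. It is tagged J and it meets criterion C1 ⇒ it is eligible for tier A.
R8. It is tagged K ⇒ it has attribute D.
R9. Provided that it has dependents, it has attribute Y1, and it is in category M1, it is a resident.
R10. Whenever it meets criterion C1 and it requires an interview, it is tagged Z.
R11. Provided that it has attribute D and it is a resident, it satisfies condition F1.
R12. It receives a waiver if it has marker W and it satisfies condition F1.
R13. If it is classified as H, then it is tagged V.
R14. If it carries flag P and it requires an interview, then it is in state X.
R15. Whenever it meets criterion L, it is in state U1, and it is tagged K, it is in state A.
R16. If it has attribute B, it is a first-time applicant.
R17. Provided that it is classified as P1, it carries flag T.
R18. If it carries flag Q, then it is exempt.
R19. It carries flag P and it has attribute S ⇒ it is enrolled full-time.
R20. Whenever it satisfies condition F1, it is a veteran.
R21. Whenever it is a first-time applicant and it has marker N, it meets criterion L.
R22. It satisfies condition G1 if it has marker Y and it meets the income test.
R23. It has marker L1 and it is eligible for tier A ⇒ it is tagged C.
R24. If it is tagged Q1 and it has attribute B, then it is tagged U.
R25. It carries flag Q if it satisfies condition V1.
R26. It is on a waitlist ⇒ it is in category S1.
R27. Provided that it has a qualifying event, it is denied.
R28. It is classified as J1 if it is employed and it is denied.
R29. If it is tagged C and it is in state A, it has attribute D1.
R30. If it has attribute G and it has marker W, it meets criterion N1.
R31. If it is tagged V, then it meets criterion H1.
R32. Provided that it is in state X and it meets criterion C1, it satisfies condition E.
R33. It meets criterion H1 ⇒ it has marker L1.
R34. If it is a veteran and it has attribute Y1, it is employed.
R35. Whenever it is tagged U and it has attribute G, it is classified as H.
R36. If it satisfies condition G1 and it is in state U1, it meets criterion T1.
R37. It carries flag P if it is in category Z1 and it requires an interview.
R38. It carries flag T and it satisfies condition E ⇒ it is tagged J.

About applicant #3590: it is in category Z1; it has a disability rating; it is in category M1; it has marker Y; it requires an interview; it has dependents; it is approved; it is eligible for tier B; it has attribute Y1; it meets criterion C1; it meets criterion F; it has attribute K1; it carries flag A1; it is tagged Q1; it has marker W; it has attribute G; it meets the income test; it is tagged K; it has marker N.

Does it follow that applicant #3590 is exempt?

Forward chaining from the given facts derives: has a qualifying event, has attribute D, is a resident, is tagged Z, satisfies condition F1, receives a waiver, is a veteran, satisfies condition G1, is denied, meets criterion N1, is employed, carries flag P, is in state U1, is classified as P1, is in state X, carries flag T, is classified as J1, satisfies condition E, meets criterion T1, is tagged J, meets criterion M, is eligible for tier A.
The only rule concluding "it is exempt" is R18, which needs "it carries flag Q"; that is never established.

No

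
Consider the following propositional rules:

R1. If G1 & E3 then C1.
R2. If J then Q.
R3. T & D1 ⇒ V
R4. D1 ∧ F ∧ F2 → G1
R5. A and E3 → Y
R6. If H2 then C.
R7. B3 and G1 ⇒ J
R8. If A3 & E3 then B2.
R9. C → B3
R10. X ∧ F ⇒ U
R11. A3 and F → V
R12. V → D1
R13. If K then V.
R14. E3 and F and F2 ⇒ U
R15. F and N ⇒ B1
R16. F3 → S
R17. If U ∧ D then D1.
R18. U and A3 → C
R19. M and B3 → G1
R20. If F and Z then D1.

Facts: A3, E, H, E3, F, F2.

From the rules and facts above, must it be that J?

Yes

V  (by R11: A3, F)
D1  (by R12: V)
U  (by R14: E3, F, F2)
C  (by R18: U, A3)
G1  (by R4: D1, F, F2)
B3  (by R9: C)
J  (by R7: B3, G1)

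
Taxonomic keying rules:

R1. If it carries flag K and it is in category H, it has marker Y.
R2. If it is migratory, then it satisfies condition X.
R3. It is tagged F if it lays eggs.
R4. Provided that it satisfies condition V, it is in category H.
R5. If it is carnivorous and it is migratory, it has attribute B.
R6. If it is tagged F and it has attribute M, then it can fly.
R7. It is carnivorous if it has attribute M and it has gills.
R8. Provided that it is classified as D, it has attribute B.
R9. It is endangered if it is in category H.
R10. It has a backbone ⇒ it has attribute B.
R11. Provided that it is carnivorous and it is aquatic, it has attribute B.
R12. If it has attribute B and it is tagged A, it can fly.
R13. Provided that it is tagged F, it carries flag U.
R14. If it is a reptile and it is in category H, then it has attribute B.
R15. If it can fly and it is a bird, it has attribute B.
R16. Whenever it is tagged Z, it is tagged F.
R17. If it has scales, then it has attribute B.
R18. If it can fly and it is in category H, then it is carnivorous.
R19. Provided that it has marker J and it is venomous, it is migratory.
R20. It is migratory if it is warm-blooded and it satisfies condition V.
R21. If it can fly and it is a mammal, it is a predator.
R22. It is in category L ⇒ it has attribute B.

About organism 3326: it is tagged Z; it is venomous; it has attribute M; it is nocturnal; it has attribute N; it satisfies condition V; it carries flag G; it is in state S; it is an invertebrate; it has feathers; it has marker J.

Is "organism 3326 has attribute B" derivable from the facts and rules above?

By R4 (it satisfies condition V): it is in category H.
By R16 (it is tagged Z): it is tagged F.
By R19 (it has marker J, it is venomous): it is migratory.
By R6 (it is tagged F, it has attribute M): it can fly.
By R18 (it can fly, it is in category H): it is carnivorous.
By R5 (it is carnivorous, it is migratory): it has attribute B.

Yes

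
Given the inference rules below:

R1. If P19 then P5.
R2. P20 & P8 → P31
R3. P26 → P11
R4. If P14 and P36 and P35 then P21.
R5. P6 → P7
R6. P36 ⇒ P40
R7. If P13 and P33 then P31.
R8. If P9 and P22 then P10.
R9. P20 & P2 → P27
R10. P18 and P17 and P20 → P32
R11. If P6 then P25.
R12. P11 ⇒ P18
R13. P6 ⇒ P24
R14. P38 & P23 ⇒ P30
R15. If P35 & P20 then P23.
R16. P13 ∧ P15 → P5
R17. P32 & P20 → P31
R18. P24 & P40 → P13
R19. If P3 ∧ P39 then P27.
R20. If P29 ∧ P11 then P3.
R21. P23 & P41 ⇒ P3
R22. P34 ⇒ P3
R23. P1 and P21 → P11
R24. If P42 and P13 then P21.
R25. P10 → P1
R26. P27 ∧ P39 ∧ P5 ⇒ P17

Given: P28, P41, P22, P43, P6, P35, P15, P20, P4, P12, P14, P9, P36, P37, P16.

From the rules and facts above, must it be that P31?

No

Forward chaining from the given facts derives: P21, P7, P40, P10, P25, P24, P23, P13, P3, P1, P5, P11, P18.
Rules concluding P31: R2 needs P8; R7 needs P33; R17 needs P32 — none of these are established.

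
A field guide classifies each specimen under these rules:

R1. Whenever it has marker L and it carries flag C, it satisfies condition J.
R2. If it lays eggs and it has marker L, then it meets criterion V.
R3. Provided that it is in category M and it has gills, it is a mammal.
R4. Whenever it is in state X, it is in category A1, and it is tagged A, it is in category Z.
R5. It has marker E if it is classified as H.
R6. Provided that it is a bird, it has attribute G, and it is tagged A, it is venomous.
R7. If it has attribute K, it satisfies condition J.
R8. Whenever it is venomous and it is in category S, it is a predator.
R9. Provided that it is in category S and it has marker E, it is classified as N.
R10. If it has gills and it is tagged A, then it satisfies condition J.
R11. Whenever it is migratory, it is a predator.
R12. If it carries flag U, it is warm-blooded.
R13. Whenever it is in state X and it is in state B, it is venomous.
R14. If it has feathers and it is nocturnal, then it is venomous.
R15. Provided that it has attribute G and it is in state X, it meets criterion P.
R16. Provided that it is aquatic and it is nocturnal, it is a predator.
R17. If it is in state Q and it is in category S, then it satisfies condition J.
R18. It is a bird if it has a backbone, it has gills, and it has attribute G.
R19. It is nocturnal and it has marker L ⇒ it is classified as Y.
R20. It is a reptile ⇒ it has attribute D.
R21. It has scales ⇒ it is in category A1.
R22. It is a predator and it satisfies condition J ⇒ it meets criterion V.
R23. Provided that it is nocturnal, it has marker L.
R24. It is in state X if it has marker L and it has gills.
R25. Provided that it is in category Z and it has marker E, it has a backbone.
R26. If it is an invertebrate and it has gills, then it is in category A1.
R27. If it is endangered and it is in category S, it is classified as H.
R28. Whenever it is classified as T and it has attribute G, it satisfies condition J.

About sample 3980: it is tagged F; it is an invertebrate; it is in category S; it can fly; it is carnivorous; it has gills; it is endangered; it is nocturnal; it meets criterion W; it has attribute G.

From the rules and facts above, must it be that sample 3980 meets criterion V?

No

Forward chaining from the given facts derives: has marker L, is in state X, is in category A1, is classified as H, has marker E, is classified as N, meets criterion P, is classified as Y.
Rules concluding "it meets criterion V": R2 needs "it lays eggs"; R22 needs "it is a predator" — none of these are established.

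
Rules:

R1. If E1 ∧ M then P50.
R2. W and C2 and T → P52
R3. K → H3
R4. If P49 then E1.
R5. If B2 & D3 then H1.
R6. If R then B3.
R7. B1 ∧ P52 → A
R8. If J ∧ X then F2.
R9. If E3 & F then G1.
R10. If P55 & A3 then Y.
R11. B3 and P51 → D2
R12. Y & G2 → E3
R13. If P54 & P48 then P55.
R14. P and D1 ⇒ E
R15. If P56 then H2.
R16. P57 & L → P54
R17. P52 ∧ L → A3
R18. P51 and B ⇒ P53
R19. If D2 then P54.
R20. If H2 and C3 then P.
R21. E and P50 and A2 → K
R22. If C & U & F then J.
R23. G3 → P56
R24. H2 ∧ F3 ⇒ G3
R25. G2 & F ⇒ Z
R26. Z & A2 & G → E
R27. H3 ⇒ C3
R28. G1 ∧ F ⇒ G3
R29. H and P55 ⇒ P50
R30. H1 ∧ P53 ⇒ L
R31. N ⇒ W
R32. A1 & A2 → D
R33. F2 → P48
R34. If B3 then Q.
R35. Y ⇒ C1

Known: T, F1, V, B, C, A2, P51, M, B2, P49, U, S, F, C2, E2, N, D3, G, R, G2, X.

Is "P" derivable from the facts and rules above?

E1  (by R4: P49)
H1  (by R5: B2, D3)
B3  (by R6: R)
D2  (by R11: B3, P51)
P53  (by R18: P51, B)
P54  (by R19: D2)
J  (by R22: C, U, F)
Z  (by R25: G2, F)
E  (by R26: Z, A2, G)
L  (by R30: H1, P53)
W  (by R31: N)
P50  (by R1: E1, M)
P52  (by R2: W, C2, T)
F2  (by R8: J, X)
A3  (by R17: P52, L)
K  (by R21: E, P50, A2)
P48  (by R33: F2)
H3  (by R3: K)
P55  (by R13: P54, P48)
C3  (by R27: H3)
Y  (by R10: P55, A3)
E3  (by R12: Y, G2)
G1  (by R9: E3, F)
G3  (by R28: G1, F)
P56  (by R23: G3)
H2  (by R15: P56)
P  (by R20: H2, C3)

Yes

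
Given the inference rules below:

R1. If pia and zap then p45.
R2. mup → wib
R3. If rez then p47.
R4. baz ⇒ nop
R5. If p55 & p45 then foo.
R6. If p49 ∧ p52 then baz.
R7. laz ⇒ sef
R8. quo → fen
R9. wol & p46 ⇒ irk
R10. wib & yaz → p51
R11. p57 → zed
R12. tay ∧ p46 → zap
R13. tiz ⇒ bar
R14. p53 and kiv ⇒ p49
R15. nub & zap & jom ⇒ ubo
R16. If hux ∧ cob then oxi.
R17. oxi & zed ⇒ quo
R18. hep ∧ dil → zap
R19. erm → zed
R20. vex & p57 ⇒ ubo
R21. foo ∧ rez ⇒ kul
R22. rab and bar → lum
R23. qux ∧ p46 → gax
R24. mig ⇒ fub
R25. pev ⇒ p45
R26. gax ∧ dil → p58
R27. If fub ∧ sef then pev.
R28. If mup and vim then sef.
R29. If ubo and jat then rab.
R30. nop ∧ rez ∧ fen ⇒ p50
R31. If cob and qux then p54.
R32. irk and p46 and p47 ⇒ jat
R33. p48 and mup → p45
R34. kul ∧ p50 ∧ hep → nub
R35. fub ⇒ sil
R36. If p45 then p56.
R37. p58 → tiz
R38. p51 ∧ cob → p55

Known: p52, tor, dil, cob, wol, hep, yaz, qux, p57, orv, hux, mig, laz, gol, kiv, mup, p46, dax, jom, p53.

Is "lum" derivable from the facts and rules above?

Forward chaining from the given facts derives: wib, sef, irk, p51, zed, p49, oxi, quo, zap, gax, fub, p58, pev, p54, sil, tiz, p55, baz, fen, bar, p45, p56, nop, foo.
The only rule concluding lum is R22, which needs rab; that is never established.

No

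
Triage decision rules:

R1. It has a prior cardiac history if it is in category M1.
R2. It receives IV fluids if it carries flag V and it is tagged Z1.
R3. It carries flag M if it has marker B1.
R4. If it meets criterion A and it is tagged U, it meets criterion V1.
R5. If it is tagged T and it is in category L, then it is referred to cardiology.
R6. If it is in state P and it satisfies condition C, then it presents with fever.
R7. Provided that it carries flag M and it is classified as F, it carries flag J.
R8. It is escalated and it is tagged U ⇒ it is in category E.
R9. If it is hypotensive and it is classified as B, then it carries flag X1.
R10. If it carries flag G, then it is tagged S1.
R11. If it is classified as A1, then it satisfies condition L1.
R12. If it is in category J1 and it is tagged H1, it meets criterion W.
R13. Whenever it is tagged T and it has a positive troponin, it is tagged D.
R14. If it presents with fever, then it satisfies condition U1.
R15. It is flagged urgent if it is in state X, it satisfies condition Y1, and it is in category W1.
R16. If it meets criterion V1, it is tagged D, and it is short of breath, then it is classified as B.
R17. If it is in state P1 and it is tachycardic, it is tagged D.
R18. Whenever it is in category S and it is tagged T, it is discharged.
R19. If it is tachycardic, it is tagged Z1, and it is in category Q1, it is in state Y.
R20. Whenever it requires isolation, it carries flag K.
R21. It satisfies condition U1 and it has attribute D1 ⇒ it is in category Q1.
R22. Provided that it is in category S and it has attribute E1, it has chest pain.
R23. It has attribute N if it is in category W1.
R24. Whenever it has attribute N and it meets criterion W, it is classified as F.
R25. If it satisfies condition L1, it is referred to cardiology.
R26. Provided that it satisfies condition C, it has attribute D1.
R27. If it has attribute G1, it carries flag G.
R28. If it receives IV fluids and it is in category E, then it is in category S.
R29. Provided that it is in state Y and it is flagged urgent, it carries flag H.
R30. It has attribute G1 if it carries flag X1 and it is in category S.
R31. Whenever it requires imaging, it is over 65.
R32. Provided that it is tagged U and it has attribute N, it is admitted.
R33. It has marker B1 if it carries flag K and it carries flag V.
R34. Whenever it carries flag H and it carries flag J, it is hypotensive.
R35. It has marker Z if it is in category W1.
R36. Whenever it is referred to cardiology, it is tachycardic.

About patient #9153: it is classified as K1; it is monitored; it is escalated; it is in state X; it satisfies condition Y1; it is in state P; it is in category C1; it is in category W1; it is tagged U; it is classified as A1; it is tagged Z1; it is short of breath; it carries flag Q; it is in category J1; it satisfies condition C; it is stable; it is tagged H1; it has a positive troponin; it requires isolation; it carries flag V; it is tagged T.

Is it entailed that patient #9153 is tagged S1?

Forward chaining from the given facts derives: receives IV fluids, presents with fever, is in category E, satisfies condition L1, meets criterion W, is tagged D, satisfies condition U1, is flagged urgent, carries flag K, has attribute N, is classified as F, is referred to cardiology, has attribute D1, is in category S, is admitted, has marker B1, has marker Z, is tachycardic, carries flag M, carries flag J, is discharged, is in category Q1, is in state Y, carries flag H, is hypotensive.
The only rule concluding "it is tagged S1" is R10, which needs "it carries flag G"; that is never established.

No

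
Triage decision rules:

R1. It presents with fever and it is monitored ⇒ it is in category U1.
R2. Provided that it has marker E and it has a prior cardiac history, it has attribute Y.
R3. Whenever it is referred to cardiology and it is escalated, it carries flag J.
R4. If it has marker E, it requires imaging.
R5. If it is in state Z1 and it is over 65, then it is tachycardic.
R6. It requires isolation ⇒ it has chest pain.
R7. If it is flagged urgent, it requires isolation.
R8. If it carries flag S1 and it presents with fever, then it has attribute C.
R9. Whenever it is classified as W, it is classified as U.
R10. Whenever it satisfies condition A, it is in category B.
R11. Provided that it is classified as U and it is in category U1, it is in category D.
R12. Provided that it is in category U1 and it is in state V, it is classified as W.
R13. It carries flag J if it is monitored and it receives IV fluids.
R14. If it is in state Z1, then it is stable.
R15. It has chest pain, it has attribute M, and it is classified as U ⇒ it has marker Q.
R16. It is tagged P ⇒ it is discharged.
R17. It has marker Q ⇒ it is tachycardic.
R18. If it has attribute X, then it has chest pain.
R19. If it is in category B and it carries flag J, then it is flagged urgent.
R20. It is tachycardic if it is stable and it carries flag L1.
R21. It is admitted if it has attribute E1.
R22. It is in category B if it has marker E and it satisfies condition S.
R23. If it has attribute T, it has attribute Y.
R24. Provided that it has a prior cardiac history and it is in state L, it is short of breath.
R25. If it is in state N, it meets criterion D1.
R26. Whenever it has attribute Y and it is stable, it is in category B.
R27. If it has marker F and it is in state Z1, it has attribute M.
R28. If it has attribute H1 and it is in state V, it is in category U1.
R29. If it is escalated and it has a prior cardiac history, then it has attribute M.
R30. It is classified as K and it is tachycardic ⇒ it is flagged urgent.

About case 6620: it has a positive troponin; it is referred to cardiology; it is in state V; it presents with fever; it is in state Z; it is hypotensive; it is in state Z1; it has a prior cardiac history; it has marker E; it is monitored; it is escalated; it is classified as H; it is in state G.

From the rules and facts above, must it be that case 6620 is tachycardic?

By R1 (it presents with fever, it is monitored): it is in category U1.
By R2 (it has marker E, it has a prior cardiac history): it has attribute Y.
By R3 (it is referred to cardiology, it is escalated): it carries flag J.
By R12 (it is in category U1, it is in state V): it is classified as W.
By R14 (it is in state Z1): it is stable.
By R26 (it has attribute Y, it is stable): it is in category B.
By R29 (it is escalated, it has a prior cardiac history): it has attribute M.
By R9 (it is classified as W): it is classified as U.
By R19 (it is in category B, it carries flag J): it is flagged urgent.
By R7 (it is flagged urgent): it requires isolation.
By R6 (it requires isolation): it has chest pain.
By R15 (it has chest pain, it has attribute M, it is classified as U): it has marker Q.
By R17 (it has marker Q): it is tachycardic.

Yes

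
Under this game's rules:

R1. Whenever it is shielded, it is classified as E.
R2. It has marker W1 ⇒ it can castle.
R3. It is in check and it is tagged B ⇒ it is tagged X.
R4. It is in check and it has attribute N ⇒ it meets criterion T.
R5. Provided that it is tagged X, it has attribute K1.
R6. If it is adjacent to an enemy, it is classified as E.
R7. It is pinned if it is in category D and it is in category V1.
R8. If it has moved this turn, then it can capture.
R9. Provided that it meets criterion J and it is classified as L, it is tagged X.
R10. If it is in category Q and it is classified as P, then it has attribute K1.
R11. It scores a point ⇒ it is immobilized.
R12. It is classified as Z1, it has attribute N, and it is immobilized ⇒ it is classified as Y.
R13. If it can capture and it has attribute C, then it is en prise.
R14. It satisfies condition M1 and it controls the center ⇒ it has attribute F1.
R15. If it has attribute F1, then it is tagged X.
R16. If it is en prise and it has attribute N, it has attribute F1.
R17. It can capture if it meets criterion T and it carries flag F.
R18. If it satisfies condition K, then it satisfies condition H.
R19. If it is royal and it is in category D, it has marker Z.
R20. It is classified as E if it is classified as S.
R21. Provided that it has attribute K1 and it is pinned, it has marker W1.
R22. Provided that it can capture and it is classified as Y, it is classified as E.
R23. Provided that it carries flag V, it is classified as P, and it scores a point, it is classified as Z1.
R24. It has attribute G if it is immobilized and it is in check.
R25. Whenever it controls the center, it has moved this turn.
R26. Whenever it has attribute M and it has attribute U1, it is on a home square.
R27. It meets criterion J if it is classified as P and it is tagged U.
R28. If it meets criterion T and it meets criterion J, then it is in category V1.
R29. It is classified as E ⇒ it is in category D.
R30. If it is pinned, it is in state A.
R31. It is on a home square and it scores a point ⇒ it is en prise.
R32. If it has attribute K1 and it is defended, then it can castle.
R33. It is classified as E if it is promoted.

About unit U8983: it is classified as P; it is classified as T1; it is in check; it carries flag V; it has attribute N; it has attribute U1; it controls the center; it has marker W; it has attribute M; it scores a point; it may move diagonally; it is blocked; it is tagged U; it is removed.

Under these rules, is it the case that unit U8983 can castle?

By R4 (it is in check, it has attribute N): it meets criterion T.
By R11 (it scores a point): it is immobilized.
By R23 (it carries flag V, it is classified as P, it scores a point): it is classified as Z1.
By R25 (it controls the center): it has moved this turn.
By R26 (it has attribute M, it has attribute U1): it is on a home square.
By R27 (it is classified as P, it is tagged U): it meets criterion J.
By R28 (it meets criterion T, it meets criterion J): it is in category V1.
By R31 (it is on a home square, it scores a point): it is en prise.
By R8 (it has moved this turn): it can capture.
By R12 (it is classified as Z1, it has attribute N, it is immobilized): it is classified as Y.
By R16 (it is en prise, it has attribute N): it has attribute F1.
By R22 (it can capture, it is classified as Y): it is classified as E.
By R29 (it is classified as E): it is in category D.
By R7 (it is in category D, it is in category V1): it is pinned.
By R15 (it has attribute F1): it is tagged X.
By R5 (it is tagged X): it has attribute K1.
By R21 (it has attribute K1, it is pinned): it has marker W1.
By R2 (it has marker W1): it can castle.

Yes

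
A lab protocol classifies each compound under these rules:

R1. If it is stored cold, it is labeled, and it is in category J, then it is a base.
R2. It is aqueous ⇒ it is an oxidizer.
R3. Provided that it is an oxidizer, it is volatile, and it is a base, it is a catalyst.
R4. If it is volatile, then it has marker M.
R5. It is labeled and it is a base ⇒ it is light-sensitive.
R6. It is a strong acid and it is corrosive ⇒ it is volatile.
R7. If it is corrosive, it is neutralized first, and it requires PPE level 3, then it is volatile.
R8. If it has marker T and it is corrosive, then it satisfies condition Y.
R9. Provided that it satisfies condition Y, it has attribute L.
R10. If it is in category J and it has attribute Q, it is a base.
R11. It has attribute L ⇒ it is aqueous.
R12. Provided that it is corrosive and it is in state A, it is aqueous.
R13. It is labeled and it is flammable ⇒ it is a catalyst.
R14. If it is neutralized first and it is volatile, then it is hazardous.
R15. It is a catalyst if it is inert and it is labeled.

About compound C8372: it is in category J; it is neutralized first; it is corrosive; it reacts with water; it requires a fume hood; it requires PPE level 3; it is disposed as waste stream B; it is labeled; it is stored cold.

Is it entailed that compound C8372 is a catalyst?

No

Forward chaining from the given facts derives: is a base, is light-sensitive, is volatile, is hazardous, has marker M.
Rules concluding "it is a catalyst": R3 needs "it is an oxidizer"; R13 needs "it is flammable"; R15 needs "it is inert" — none of these are established.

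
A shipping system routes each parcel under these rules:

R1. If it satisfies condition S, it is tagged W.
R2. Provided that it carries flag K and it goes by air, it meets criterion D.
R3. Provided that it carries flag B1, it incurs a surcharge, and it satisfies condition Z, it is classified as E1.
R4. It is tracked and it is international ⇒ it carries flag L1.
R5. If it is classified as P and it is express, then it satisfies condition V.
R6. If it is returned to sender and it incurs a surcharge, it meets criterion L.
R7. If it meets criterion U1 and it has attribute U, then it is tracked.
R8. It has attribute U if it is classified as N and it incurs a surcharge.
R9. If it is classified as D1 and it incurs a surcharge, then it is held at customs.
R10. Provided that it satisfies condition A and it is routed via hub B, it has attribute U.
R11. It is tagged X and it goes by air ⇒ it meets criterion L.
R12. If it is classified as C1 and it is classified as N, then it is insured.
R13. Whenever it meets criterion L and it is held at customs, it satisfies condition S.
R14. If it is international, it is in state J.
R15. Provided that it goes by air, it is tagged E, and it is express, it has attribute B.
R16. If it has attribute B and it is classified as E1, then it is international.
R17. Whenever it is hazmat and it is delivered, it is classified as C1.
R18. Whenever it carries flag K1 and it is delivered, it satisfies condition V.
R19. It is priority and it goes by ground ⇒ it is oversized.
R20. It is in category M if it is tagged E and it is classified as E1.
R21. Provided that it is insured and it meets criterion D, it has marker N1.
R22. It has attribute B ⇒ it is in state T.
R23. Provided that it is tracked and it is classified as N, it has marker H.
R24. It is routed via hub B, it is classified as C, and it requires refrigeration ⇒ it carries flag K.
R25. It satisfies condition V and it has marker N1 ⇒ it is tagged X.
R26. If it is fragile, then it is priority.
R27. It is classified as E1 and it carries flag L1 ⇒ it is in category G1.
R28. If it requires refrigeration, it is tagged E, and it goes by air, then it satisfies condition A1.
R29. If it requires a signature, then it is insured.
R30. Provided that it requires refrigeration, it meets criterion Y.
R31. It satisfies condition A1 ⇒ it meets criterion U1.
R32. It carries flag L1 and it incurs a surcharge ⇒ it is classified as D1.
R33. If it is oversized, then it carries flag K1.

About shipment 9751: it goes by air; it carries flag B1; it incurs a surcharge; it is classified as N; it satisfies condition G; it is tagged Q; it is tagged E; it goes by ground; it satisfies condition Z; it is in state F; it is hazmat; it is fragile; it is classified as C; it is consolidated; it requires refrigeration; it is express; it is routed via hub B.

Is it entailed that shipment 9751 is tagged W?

No

Forward chaining from the given facts derives: is classified as E1, has attribute U, has attribute B, is international, is in category M, is in state T, carries flag K, is priority, satisfies condition A1, meets criterion Y, meets criterion U1, meets criterion D, is tracked, is in state J, is oversized, has marker H, carries flag K1, carries flag L1, is in category G1, is classified as D1, is held at customs.
The only rule concluding "it is tagged W" is R1, which needs "it satisfies condition S"; that is never established.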